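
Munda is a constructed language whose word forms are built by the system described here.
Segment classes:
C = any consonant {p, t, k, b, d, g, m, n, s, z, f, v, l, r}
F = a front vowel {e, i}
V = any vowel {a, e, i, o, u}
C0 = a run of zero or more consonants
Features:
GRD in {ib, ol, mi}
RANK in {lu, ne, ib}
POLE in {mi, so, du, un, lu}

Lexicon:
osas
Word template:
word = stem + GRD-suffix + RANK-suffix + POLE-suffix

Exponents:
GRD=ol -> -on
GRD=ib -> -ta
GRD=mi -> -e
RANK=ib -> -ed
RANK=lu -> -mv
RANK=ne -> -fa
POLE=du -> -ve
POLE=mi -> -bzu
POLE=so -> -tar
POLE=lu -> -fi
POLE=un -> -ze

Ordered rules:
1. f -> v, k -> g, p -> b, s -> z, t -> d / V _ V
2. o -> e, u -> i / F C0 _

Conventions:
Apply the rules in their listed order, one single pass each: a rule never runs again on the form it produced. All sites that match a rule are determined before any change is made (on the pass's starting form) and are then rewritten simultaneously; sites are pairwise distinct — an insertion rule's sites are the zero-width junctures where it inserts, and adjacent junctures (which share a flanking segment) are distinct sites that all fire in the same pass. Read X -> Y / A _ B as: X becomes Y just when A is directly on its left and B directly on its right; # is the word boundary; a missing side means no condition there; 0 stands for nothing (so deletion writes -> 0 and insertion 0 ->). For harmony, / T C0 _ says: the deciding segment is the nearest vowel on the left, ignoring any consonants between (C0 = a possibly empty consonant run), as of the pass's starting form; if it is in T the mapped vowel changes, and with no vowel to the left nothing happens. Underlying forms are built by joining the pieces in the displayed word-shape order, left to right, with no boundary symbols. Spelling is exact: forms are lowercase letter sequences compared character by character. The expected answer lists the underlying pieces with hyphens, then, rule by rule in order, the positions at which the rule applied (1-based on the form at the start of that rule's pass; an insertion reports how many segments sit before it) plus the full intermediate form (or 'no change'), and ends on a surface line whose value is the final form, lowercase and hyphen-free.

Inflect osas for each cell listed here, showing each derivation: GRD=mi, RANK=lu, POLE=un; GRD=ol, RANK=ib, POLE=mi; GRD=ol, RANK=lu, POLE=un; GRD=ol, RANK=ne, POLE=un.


cell GRD=mi, RANK=lu, POLE=un:
underlying: osas-e-mv-ze
1. f -> v, k -> g, p -> b, s -> z, t -> d / V _ V: fires at position(s) 2, 4: ozazemvze
2. o -> e, u -> i / F C0 _: no change
surface: ozazemvze

cell GRD=ol, RANK=ib, POLE=mi:
underlying: osas-on-ed-bzu
1. f -> v, k -> g, p -> b, s -> z, t -> d / V _ V: fires at position(s) 2, 4: ozazonedbzu
2. o -> e, u -> i / F C0 _: fires at position(s) 11: ozazonedbzi
surface: ozazonedbzi

cell GRD=ol, RANK=lu, POLE=un:
underlying: osas-on-mv-ze
1. f -> v, k -> g, p -> b, s -> z, t -> d / V _ V: fires at position(s) 2, 4: ozazonmvze
2. o -> e, u -> i / F C0 _: no change
surface: ozazonmvze

cell GRD=ol, RANK=ne, POLE=un:
underlying: osas-on-fa-ze
1. f -> v, k -> g, p -> b, s -> z, t -> d / V _ V: fires at position(s) 2, 4: ozazonfaze
2. o -> e, u -> i / F C0 _: no change
surface: ozazonfaze


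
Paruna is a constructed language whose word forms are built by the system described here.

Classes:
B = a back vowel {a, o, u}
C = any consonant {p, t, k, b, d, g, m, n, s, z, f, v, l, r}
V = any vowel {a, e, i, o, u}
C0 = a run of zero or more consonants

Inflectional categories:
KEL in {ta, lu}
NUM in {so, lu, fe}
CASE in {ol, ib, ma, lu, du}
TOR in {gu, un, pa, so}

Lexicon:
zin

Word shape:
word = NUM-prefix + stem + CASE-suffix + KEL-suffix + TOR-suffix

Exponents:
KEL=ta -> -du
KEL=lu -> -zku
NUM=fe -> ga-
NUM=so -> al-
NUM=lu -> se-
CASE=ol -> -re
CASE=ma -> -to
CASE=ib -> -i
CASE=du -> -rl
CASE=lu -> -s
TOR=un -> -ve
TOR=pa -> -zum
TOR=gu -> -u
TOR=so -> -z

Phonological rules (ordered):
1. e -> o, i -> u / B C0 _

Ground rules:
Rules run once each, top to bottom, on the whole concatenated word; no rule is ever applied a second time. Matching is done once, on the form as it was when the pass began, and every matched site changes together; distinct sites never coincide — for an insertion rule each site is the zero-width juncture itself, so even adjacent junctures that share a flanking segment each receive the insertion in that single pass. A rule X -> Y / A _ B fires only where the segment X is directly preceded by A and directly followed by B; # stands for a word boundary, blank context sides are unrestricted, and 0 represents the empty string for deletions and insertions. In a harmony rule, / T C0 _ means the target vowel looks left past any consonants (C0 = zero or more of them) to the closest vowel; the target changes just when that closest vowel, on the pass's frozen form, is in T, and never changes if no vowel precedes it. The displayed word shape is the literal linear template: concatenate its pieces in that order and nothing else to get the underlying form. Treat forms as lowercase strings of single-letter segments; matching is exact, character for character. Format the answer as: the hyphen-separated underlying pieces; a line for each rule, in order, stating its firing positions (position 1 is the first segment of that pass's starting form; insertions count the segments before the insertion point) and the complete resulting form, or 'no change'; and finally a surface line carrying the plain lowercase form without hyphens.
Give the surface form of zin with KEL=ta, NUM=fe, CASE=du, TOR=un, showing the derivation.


underlying: ga-zin-rl-du-ve
1. e -> o, i -> u / B C0 _: fires at position(s) 4, 11: gazunrlduvo
surface: gazunrlduvo


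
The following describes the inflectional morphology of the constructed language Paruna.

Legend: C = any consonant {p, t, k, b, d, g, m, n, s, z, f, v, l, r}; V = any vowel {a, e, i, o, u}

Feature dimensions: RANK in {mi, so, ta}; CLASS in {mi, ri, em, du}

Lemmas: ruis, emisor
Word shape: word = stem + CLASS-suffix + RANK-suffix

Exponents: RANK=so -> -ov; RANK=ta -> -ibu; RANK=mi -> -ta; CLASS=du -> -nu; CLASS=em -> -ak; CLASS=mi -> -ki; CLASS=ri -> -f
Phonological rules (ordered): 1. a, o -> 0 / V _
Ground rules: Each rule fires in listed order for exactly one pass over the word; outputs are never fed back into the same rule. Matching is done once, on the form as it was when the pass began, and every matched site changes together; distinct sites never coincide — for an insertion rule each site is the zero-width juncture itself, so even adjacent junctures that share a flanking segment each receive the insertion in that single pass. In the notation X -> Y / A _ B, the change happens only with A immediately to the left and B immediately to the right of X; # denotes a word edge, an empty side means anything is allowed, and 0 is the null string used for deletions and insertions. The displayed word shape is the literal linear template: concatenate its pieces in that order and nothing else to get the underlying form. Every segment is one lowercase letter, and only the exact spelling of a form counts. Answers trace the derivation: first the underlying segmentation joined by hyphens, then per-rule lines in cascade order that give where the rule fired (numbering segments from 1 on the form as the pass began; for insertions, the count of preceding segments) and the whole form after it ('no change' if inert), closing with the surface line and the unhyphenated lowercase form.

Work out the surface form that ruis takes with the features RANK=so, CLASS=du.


underlying: ruis-nu-ov
1. a, o -> 0 / V _: fires at position(s) 7: ruisnuv
surface: ruisnuv


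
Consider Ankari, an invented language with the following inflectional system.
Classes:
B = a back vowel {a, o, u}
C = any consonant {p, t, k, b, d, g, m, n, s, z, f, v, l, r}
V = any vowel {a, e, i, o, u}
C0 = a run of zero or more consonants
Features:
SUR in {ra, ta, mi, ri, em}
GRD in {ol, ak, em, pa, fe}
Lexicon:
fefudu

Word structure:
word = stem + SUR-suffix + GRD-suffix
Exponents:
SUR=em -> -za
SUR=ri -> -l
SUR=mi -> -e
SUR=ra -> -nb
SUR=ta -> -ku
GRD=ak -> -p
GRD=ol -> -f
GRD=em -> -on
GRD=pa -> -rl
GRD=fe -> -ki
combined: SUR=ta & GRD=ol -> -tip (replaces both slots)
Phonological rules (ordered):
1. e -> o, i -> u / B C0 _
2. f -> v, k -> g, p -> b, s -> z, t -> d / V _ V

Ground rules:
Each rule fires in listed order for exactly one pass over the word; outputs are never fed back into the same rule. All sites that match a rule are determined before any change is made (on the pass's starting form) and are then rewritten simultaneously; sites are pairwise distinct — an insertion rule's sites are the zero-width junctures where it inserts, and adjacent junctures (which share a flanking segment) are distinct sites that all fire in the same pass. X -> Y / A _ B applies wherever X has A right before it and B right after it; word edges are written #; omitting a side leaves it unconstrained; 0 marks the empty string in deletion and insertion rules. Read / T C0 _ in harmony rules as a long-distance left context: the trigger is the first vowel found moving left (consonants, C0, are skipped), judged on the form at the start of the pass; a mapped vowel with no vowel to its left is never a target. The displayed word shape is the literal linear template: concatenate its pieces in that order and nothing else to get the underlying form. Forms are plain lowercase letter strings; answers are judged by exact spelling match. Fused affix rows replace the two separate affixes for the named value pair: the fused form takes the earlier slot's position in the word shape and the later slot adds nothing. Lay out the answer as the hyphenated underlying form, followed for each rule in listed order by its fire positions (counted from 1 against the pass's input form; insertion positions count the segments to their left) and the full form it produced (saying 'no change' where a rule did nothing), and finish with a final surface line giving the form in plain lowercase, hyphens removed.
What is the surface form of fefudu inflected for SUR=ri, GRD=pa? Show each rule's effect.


underlying: fefudu-l-rl
1. e -> o, i -> u / B C0 _: no change
2. f -> v, k -> g, p -> b, s -> z, t -> d / V _ V: fires at position(s) 3: fevudulrl
surface: fevudulrl


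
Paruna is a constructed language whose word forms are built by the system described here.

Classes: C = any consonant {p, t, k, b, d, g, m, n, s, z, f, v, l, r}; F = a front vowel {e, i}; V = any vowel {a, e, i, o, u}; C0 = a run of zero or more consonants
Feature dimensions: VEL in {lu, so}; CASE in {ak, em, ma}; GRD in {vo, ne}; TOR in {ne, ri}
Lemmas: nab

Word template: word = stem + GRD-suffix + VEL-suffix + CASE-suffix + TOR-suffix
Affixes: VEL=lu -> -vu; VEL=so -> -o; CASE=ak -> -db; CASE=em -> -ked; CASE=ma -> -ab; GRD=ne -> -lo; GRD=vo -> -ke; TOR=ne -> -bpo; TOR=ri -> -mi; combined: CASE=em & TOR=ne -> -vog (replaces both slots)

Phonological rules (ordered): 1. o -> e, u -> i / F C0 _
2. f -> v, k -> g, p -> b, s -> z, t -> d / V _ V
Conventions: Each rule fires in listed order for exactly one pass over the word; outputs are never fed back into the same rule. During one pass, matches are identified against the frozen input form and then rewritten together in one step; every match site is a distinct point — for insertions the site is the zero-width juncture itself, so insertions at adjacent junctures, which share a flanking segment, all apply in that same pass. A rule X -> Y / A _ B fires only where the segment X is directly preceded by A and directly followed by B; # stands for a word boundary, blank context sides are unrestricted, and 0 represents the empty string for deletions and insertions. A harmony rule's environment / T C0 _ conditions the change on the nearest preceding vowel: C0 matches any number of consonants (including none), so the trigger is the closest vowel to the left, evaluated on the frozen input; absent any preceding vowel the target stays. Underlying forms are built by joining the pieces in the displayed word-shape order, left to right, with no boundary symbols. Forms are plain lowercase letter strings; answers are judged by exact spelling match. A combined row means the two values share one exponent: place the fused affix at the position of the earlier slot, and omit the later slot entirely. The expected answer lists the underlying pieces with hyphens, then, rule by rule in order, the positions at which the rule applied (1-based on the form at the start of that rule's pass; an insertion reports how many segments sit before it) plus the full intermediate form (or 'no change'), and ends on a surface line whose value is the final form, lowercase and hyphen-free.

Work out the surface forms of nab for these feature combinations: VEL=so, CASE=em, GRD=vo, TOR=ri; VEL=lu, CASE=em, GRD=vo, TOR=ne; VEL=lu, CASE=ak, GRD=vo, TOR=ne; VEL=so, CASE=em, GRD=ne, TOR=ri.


cell VEL=so, CASE=em, GRD=vo, TOR=ri:
underlying: nab-ke-o-ked-mi
1. o -> e, u -> i / F C0 _: fires at position(s) 6: nabkeekedmi
2. f -> v, k -> g, p -> b, s -> z, t -> d / V _ V: fires at position(s) 7: nabkeegedmi
surface: nabkeegedmi

cell VEL=lu, CASE=em, GRD=vo, TOR=ne:
underlying: nab-ke-vu-vog
1. o -> e, u -> i / F C0 _: fires at position(s) 7: nabkevivog
2. f -> v, k -> g, p -> b, s -> z, t -> d / V _ V: no change
surface: nabkevivog

cell VEL=lu, CASE=ak, GRD=vo, TOR=ne:
underlying: nab-ke-vu-db-bpo
1. o -> e, u -> i / F C0 _: fires at position(s) 7: nabkevidbbpo
2. f -> v, k -> g, p -> b, s -> z, t -> d / V _ V: no change
surface: nabkevidbbpo

cell VEL=so, CASE=em, GRD=ne, TOR=ri:
underlying: nab-lo-o-ked-mi
1. o -> e, u -> i / F C0 _: no change
2. f -> v, k -> g, p -> b, s -> z, t -> d / V _ V: fires at position(s) 7: nabloogedmi
surface: nabloogedmi


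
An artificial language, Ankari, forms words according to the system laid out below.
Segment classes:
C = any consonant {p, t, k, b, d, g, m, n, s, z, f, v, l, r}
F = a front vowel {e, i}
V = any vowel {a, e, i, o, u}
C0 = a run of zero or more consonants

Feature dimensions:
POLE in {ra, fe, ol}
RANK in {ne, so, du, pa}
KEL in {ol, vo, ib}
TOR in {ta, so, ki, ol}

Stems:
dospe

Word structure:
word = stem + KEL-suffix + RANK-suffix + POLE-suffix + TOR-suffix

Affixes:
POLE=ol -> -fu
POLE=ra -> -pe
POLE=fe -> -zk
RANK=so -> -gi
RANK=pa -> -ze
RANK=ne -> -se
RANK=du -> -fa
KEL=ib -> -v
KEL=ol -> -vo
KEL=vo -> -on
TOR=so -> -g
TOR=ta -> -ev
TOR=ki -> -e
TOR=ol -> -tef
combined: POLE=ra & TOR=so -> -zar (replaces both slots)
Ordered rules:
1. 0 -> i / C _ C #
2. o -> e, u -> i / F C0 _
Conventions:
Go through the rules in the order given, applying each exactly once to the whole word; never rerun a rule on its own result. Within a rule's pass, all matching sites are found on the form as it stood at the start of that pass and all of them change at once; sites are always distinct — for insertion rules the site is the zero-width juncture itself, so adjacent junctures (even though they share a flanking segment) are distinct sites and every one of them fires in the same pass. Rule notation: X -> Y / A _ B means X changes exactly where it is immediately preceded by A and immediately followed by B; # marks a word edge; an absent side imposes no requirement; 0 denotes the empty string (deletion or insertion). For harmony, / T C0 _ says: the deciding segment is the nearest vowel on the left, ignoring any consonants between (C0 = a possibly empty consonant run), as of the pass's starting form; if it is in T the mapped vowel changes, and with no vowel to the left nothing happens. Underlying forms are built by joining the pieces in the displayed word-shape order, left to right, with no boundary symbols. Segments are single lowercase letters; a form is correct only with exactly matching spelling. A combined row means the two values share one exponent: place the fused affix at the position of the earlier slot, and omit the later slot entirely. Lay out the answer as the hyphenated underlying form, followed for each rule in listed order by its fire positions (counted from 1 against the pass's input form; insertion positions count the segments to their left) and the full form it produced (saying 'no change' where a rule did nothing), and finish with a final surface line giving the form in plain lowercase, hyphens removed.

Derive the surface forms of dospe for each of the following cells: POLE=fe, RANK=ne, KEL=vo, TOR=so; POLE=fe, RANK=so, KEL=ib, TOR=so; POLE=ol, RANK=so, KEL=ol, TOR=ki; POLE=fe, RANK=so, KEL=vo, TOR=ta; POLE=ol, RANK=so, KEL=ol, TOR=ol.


cell POLE=fe, RANK=ne, KEL=vo, TOR=so:
underlying: dospe-on-se-zk-g
1. 0 -> i / C _ C #: inserts after position(s) 11: dospeonsezkig
2. o -> e, u -> i / F C0 _: fires at position(s) 6: dospeensezkig
surface: dospeensezkig

cell POLE=fe, RANK=so, KEL=ib, TOR=so:
underlying: dospe-v-gi-zk-g
1. 0 -> i / C _ C #: inserts after position(s) 10: dospevgizkig
2. o -> e, u -> i / F C0 _: no change
surface: dospevgizkig

cell POLE=ol, RANK=so, KEL=ol, TOR=ki:
underlying: dospe-vo-gi-fu-e
1. 0 -> i / C _ C #: no change
2. o -> e, u -> i / F C0 _: fires at position(s) 7, 11: dospevegifie
surface: dospevegifie

cell POLE=fe, RANK=so, KEL=vo, TOR=ta:
underlying: dospe-on-gi-zk-ev
1. 0 -> i / C _ C #: no change
2. o -> e, u -> i / F C0 _: fires at position(s) 6: dospeengizkev
surface: dospeengizkev

cell POLE=ol, RANK=so, KEL=ol, TOR=ol:
underlying: dospe-vo-gi-fu-tef
1. 0 -> i / C _ C #: no change
2. o -> e, u -> i / F C0 _: fires at position(s) 7, 11: dospevegifitef
surface: dospevegifitef


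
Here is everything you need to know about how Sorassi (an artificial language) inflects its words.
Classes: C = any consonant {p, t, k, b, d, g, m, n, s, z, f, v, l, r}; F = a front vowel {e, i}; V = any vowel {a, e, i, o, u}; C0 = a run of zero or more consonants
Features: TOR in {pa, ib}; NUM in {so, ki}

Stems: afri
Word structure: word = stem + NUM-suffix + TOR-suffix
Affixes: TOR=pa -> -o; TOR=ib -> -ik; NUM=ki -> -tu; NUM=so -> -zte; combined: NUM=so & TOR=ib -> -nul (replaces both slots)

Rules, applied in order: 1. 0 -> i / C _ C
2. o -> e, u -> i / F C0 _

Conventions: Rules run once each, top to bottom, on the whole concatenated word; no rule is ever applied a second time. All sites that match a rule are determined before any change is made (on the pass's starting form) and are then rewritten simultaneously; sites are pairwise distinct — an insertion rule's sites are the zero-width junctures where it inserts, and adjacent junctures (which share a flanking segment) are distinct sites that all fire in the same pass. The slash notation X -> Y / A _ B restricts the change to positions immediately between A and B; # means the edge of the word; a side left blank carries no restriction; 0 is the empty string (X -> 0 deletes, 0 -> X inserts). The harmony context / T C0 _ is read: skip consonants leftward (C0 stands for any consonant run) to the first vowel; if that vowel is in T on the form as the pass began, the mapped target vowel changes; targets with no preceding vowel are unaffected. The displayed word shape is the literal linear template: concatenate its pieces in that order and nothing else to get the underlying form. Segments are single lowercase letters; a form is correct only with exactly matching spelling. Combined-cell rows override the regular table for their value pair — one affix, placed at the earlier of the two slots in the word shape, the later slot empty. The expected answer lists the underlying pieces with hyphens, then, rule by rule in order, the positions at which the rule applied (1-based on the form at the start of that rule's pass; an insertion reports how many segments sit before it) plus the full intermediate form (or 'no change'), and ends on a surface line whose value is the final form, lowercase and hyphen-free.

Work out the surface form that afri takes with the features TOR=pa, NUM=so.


underlying: afri-zte-o
1. 0 -> i / C _ C: inserts after position(s) 2, 5: afiriziteo
2. o -> e, u -> i / F C0 _: fires at position(s) 10: afirizitee
surface: afirizitee


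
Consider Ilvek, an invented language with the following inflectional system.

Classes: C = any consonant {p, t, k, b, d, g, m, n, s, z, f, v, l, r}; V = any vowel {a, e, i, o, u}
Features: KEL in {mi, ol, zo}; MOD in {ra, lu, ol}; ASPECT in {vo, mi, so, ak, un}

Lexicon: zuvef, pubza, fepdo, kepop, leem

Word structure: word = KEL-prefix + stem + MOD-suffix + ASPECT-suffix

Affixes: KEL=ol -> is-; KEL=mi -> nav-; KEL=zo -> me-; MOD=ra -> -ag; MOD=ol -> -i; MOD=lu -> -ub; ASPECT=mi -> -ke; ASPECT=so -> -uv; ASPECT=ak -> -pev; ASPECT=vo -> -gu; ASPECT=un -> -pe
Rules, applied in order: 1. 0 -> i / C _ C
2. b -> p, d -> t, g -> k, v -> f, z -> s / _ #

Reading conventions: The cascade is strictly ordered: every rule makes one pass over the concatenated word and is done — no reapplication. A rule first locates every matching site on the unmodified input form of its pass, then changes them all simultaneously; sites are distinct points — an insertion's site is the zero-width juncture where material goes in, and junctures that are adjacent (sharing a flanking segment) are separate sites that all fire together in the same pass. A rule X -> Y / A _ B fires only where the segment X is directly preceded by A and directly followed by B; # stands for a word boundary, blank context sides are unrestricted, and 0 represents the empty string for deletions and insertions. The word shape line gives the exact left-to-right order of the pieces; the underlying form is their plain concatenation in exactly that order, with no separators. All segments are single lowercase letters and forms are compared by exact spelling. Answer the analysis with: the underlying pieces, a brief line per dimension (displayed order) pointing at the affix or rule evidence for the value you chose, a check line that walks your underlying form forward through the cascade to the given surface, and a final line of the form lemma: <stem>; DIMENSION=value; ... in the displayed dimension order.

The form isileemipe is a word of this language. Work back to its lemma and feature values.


underlying: is-leem-i-pe
KEL=ol - signalled by the affix is-
MOD=ol - signalled by the affix -i
ASPECT=un - signalled by the affix -pe
check: isleemipe -> isileemipe -> isileemipe
lemma: leem; KEL=ol; MOD=ol; ASPECT=un


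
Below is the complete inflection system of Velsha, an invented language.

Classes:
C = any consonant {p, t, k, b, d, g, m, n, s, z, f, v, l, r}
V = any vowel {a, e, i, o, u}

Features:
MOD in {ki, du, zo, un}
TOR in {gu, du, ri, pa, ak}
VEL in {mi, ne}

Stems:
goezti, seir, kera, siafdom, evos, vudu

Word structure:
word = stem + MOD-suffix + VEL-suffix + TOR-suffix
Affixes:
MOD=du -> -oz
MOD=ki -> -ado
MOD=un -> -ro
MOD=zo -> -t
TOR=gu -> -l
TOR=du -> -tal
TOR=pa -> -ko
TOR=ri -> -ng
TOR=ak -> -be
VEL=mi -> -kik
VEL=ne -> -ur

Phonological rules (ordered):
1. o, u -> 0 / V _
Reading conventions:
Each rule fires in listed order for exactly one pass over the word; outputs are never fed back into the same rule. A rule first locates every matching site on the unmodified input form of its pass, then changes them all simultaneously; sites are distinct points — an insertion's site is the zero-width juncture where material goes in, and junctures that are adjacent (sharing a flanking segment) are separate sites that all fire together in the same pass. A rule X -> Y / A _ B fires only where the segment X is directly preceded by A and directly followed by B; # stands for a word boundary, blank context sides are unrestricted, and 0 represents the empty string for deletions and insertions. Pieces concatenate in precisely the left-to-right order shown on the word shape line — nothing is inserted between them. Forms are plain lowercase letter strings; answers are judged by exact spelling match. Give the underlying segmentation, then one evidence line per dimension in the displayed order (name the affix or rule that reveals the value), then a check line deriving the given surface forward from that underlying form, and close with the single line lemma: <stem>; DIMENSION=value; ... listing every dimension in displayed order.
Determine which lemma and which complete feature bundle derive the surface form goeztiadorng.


underlying: goezti-ado-ur-ng
MOD=ki - signalled by the affix -ado
TOR=ri - signalled by the affix -ng
VEL=ne - signalled by the affix -ur
check: goeztiadourng -> goeztiadorng
lemma: goezti; MOD=ki; TOR=ri; VEL=ne


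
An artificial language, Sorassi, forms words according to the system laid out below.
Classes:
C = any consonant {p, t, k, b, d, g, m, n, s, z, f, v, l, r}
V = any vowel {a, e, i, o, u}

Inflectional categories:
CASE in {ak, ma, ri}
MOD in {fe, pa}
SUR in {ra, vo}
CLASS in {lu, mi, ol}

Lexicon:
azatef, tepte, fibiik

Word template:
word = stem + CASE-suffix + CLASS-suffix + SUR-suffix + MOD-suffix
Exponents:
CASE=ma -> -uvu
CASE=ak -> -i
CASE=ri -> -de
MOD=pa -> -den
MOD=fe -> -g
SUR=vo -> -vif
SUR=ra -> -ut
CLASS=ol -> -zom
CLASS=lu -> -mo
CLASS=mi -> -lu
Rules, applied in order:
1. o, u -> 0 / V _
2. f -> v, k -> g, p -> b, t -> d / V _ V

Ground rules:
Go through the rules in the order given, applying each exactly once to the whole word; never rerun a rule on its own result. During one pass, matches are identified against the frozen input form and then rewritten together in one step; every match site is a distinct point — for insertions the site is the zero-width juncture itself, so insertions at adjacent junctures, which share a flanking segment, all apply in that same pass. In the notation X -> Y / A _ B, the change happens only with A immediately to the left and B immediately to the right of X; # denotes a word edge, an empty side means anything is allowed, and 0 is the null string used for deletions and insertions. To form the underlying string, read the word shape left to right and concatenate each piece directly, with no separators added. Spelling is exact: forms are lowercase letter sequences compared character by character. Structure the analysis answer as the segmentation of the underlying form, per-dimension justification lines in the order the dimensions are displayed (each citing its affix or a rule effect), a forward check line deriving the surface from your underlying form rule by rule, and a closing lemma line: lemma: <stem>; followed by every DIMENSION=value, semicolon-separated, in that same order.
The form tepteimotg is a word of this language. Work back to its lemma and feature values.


underlying: tepte-i-mo-ut-g
CASE=ak - signalled by the affix -i
MOD=fe - signalled by the affix -g
SUR=ra - signalled by the affix -ut
CLASS=lu - signalled by the affix -mo
check: tepteimoutg -> tepteimotg -> tepteimotg
lemma: tepte; CASE=ak; MOD=fe; SUR=ra; CLASS=lu


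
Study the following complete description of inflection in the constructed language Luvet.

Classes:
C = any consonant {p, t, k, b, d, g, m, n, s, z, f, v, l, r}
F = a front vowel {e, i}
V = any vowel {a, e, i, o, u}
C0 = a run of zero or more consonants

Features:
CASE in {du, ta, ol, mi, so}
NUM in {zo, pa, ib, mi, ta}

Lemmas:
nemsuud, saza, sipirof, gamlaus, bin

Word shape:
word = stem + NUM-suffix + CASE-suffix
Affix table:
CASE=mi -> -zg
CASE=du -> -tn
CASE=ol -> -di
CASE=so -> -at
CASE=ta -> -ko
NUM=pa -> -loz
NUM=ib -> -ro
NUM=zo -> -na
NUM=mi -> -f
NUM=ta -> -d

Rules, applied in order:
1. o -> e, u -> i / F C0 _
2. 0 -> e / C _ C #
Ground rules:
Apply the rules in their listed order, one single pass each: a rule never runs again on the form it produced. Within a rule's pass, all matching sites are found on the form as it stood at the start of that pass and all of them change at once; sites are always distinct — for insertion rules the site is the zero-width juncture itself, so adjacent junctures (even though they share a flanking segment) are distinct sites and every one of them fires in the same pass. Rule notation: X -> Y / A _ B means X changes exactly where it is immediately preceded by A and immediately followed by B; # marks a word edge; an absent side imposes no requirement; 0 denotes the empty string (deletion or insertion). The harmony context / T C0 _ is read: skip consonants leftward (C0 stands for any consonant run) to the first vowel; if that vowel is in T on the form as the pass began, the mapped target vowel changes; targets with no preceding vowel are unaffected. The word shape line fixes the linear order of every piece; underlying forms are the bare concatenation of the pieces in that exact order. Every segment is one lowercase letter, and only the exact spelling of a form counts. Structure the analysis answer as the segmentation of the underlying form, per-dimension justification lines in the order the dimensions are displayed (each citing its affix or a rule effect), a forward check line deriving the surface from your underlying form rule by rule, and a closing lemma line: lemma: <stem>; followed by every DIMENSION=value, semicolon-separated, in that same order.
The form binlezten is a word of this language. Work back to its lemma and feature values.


underlying: bin-loz-tn
CASE=du - signalled by the affix -tn
NUM=pa - signalled by the affix -loz
check: binloztn -> binleztn -> binlezten
lemma: bin; CASE=du; NUM=pa


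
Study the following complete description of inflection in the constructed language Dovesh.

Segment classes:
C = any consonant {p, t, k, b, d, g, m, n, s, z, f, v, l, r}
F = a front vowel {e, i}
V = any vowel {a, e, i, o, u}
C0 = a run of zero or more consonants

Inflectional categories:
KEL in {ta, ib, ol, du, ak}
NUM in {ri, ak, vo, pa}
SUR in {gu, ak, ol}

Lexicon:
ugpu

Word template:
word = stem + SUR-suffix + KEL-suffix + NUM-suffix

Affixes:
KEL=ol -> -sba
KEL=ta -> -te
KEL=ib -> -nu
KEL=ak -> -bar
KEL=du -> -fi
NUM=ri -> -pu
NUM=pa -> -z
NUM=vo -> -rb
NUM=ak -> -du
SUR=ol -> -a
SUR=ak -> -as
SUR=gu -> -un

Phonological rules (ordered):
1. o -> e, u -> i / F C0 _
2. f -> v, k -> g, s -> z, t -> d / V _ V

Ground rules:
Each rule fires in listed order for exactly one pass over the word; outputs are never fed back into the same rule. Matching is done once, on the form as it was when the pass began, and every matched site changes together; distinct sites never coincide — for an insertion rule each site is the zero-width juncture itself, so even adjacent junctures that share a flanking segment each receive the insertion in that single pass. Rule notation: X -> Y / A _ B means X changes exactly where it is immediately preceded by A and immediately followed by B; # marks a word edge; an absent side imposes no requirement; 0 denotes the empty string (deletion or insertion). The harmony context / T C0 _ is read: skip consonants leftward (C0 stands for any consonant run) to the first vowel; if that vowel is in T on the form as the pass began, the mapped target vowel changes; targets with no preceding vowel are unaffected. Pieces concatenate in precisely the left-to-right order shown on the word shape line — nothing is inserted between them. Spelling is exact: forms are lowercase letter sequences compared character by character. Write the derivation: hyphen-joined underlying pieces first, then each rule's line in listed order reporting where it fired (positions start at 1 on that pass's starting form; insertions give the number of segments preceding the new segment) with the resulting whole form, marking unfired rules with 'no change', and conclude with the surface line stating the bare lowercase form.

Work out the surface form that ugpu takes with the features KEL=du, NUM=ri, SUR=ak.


underlying: ugpu-as-fi-pu
1. o -> e, u -> i / F C0 _: fires at position(s) 10: ugpuasfipi
2. f -> v, k -> g, s -> z, t -> d / V _ V: no change
surface: ugpuasfipi


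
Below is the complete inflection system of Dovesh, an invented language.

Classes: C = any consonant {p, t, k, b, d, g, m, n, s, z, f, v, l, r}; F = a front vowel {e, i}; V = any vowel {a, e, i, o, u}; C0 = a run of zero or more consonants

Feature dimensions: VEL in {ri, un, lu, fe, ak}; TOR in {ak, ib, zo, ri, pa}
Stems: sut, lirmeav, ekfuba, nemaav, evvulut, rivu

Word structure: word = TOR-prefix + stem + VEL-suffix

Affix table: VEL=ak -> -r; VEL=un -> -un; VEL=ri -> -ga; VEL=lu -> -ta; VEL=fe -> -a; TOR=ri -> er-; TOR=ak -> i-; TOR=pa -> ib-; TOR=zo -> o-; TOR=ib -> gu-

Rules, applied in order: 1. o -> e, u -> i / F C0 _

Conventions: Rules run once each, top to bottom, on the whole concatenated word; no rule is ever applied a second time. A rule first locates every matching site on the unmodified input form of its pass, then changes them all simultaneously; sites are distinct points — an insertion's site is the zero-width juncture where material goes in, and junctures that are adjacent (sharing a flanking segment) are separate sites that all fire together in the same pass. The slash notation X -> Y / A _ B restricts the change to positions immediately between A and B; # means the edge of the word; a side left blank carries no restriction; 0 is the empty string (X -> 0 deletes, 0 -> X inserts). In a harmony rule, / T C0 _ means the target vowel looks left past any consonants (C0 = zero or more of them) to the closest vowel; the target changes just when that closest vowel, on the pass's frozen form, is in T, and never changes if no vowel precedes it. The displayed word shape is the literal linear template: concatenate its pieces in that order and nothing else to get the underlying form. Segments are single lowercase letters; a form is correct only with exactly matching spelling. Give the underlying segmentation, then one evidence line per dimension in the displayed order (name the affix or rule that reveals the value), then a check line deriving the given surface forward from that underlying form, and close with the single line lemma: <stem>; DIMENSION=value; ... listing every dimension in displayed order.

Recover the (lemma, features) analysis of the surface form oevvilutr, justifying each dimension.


underlying: o-evvulut-r
VEL=ak - signalled by the affix -r
TOR=zo - signalled by the affix o-
check: oevvulutr -> oevvilutr
lemma: evvulut; VEL=ak; TOR=zo


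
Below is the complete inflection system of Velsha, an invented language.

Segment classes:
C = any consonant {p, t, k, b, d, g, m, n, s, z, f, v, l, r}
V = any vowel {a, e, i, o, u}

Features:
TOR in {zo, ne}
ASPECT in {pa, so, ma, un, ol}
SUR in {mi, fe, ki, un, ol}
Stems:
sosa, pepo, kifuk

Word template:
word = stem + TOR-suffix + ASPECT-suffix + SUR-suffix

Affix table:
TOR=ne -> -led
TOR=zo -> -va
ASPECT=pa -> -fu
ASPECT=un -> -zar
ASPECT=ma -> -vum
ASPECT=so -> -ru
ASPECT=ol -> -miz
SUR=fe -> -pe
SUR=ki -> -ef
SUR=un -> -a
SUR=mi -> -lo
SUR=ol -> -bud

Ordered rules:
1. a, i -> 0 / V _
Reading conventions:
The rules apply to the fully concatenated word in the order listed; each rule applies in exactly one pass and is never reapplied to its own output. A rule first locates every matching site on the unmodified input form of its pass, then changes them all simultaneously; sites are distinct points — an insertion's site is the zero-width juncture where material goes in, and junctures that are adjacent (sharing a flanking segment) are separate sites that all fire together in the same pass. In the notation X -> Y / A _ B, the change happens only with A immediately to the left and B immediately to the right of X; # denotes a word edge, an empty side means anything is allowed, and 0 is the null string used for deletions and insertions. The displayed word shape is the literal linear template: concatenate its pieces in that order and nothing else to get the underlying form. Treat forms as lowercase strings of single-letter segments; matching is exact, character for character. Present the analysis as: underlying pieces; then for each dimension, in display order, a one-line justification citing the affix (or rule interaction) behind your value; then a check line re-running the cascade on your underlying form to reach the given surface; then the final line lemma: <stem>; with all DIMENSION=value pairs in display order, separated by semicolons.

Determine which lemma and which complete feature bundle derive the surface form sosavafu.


underlying: sosa-va-fu-a
TOR=zo - signalled by the affix -va
ASPECT=pa - signalled by the affix -fu
SUR=un - signalled by the affix -a
check: sosavafua -> sosavafu
lemma: sosa; TOR=zo; ASPECT=pa; SUR=un


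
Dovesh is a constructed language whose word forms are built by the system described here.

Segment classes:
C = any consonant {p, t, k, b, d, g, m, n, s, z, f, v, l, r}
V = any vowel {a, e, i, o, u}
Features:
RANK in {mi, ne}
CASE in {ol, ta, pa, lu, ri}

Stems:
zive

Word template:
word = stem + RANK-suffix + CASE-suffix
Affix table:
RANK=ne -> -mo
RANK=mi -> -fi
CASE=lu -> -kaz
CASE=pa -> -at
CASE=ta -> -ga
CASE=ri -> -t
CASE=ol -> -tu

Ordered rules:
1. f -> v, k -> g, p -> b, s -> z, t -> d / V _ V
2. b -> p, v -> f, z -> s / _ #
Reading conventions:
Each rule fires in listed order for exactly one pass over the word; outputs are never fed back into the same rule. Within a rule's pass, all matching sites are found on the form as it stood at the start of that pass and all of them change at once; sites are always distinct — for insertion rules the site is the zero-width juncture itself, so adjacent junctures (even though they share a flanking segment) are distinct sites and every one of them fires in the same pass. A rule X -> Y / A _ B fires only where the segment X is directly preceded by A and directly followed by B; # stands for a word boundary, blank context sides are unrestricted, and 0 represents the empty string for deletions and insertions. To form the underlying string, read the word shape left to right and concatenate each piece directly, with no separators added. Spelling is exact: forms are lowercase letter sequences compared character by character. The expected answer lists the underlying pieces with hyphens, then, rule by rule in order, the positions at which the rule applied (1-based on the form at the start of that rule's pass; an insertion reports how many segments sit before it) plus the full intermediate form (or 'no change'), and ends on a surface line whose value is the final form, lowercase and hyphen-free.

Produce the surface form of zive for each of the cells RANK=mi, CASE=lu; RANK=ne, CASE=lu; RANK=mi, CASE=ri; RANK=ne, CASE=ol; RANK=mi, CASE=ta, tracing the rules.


cell RANK=mi, CASE=lu:
underlying: zive-fi-kaz
1. f -> v, k -> g, p -> b, s -> z, t -> d / V _ V: fires at position(s) 5, 7: zivevigaz
2. b -> p, v -> f, z -> s / _ #: fires at position(s) 9: zivevigas
surface: zivevigas

cell RANK=ne, CASE=lu:
underlying: zive-mo-kaz
1. f -> v, k -> g, p -> b, s -> z, t -> d / V _ V: fires at position(s) 7: zivemogaz
2. b -> p, v -> f, z -> s / _ #: fires at position(s) 9: zivemogas
surface: zivemogas

cell RANK=mi, CASE=ri:
underlying: zive-fi-t
1. f -> v, k -> g, p -> b, s -> z, t -> d / V _ V: fires at position(s) 5: zivevit
2. b -> p, v -> f, z -> s / _ #: no change
surface: zivevit

cell RANK=ne, CASE=ol:
underlying: zive-mo-tu
1. f -> v, k -> g, p -> b, s -> z, t -> d / V _ V: fires at position(s) 7: zivemodu
2. b -> p, v -> f, z -> s / _ #: no change
surface: zivemodu

cell RANK=mi, CASE=ta:
underlying: zive-fi-ga
1. f -> v, k -> g, p -> b, s -> z, t -> d / V _ V: fires at position(s) 5: ziveviga
2. b -> p, v -> f, z -> s / _ #: no change
surface: ziveviga


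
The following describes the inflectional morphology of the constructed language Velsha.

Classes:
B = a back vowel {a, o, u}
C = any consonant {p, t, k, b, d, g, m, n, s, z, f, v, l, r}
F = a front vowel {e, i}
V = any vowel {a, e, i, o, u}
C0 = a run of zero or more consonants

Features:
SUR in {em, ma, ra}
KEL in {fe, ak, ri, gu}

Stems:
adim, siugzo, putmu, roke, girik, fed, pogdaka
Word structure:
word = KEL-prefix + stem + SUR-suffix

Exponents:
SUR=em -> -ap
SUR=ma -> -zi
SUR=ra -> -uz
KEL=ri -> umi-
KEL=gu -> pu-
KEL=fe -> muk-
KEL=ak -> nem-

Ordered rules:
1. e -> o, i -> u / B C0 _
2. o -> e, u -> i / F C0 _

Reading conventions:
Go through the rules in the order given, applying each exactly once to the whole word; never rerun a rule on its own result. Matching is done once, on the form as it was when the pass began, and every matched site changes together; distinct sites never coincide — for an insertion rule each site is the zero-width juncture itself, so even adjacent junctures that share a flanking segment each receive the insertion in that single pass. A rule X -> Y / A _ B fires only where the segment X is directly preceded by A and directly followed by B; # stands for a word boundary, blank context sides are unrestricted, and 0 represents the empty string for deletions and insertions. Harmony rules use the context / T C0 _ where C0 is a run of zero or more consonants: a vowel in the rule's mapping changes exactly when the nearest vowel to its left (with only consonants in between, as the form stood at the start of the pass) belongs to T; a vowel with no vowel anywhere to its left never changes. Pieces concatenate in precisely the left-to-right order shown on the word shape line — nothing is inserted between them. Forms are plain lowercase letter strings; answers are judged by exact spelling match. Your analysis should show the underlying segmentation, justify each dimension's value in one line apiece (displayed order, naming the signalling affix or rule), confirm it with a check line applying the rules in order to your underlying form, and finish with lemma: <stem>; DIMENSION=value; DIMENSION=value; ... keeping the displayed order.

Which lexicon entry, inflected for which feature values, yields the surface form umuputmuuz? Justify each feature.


underlying: umi-putmu-uz
SUR=ra - signalled by the affix -uz
KEL=ri - signalled by the affix umi-
check: umiputmuuz -> umuputmuuz -> umuputmuuz
lemma: putmu; SUR=ra; KEL=ri
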